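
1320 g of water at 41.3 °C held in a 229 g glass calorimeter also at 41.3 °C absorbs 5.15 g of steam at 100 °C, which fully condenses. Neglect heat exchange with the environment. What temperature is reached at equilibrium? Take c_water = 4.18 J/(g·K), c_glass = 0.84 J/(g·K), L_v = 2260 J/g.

Conservation of energy gives ΣQ = 0:
latent heat released on condensation: 5.15·2260 = 11639
  condensate cools 100→T: 5.15·4.18·(T − 100) = 21.53(T − 100)
  original water: 5517.6(T − 41.3)
  cup: 192.36(T − 41.3)
5731.5 T = 11639 + 2152.7 + 235821 = 249613
T ≈ 43.55 °C, under the boiling point, so the assumption holds.

T_f ≈ 43.6 °C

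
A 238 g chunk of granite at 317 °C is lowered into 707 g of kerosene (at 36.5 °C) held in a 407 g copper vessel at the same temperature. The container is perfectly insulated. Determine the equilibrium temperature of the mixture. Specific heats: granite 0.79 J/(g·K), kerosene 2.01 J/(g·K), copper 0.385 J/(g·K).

T_f ≈ 66.4 °C

Conservation of energy gives ΣQ = 0:
238×0.79×(T − 317) + 707×2.01×(T − 36.5) + 407×0.385×(T − 36.5) = 0
(188.02 + 1421.1 + 156.69) T = 188.02×317 + 1421.1×36.5 + 156.69×36.5
T = 117191/1765.8 ≈ 66.37 °C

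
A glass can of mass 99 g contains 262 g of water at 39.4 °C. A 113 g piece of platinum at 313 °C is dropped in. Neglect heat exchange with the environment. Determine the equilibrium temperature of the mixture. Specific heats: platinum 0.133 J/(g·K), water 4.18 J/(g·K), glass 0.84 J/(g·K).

T_f ≈ 42.8 °C

Heat gained plus heat lost sum to zero:
113×0.133×(T − 313) + 262×4.18×(T − 39.4) + 99×0.84×(T − 39.4) = 0
15.03(T − 313) + 1095.2(T − 39.4) + 83.16(T − 39.4) = 0
(15.03 + 1095.2 + 83.16) T = 15.03×313 + 1095.2×39.4 + 83.16×39.4
T = 51130 / 1193.3 = 42.8 °C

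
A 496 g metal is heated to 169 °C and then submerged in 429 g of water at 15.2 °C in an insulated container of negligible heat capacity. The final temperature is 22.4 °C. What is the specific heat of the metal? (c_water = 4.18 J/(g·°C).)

m_s c (T_s − T_f) = m_water c_water (T_f − T_0):
496·c·(169 − 22.4) = 429·4.18·(22.4 − 15.2)
72714 c = 12911  ⇒  c ≈ 0.1776 J/(g·°C)

c ≈ 0.178 J/(g·°C)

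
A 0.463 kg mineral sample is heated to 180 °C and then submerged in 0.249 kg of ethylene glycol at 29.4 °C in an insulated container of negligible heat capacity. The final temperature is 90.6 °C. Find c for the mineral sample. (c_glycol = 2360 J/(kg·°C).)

c ≈ 869 J/(kg·°C)

Net heat exchanged in the isolated system is zero:
0.463×c×(90.6 − 180) + 0.249×2360×(90.6 − 29.4) = 0
-41.39 c = -35964
c = -35964/-41.39 ≈ 868.8 J/(kg·°C)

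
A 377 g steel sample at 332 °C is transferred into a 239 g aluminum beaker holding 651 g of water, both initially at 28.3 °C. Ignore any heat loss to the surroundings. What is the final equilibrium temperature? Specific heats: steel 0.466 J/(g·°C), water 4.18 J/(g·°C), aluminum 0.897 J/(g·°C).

Conservation of energy gives ΣQ = 0:
377·0.466·(T − 332) + 651·4.18·(T − 28.3) + 239·0.897·(T − 28.3) = 0
175.68(T − 332) + 2721.2(T − 28.3) + 214.38(T − 28.3) = 0
(175.68 + 2721.2 + 214.38) T = 175.68·332 + 2721.2·28.3 + 214.38·28.3
T = 141403/3111.2 ≈ 45.45 °C

T_f ≈ 45.4 °C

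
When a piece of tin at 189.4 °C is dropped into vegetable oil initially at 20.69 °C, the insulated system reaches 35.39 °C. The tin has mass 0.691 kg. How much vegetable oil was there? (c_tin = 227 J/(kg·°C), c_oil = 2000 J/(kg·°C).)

Heat lost by the tin = heat gained by the oil:
0.691·227·(189.4 − 35.39) = m·2000·(35.39 − 20.69)
29400 m = 24158  ⇒  m ≈ 0.8217 kg

m ≈ 0.822 kg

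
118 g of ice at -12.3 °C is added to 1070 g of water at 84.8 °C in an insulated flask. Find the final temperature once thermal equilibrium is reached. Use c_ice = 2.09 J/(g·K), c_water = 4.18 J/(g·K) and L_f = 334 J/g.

T_f ≈ 67.8 °C

Let T be the final temperature. ΣQ_i = 0:
warm ice to 0 °C: 118·2.09·(0 − (-12.3)) = 3033.4
  fusion: m_ice L_f = 118·334 = 39412
  meltwater 0→T: 118·4.18·T = 493.24 T
  water: 4472.6(T − 84.8)
4965.8 T = 379276 − 42445 = 336831
T ≈ 67.83 °C — above 0 °C, consistent with complete melting.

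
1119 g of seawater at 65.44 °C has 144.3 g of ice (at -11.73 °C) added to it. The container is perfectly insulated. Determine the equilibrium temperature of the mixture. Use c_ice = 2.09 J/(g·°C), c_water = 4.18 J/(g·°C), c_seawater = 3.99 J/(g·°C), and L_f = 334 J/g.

Setting the total heat transfer to zero:
ice -11.73→0 °C: 144.3×2.09×11.73 = 3537.6
  fusion: m_ice L_f = 144.3×334 = 48196
  warm the meltwater: 603.17 T
  seawater: 4464.8(T − 65.44)
5068 T = 292177 − 51734 = 240443
T ≈ 47.44 °C. Since T > 0 °C, the all-ice-melts assumption holds.

T_f ≈ 47.4 °C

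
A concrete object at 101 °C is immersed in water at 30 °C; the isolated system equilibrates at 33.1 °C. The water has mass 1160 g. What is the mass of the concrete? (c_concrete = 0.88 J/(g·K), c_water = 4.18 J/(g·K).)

Heat gained plus heat lost sum to zero:
m×0.88×(33.1 − 101) + 1160×4.18×(33.1 − 30) = 0
-59.75 m = -15031
m = -15031/-59.75 ≈ 251.6 g

m ≈ 252 g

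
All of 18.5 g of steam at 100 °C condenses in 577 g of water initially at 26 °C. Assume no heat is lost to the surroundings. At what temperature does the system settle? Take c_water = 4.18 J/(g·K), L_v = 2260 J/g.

T_f ≈ 45.1 °C

Taking heat into each body as positive, Σ m c ΔT = 0:
latent heat released on condensation: 18.5×2260 = 41810; condensed water 100 °C→T: 77.33(T − 100); original water: 2411.9(T − 26)
2489.2 T = 41810 + 7733 + 62708 = 112251
T ≈ 45.10 °C (< 100 °C, so full condensation is consistent).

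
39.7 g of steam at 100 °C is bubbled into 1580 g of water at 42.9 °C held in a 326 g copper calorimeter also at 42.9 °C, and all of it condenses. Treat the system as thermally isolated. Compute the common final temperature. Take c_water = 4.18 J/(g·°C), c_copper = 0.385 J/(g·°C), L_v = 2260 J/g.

T_f ≈ 57.3 °C

Energy conservation, ΣQ = 0:
condense steam: −39.7×2260 = −89722
  condensate cools 100→T: 39.7×4.18×(T − 100) = 165.95(T − 100)
  original water: 6604.4(T − 42.9)
  cup: 125.51(T − 42.9)
6895.9 T = 89722 + 16595 + 288713 = 395030
T ≈ 57.29 °C (< 100 °C, so full condensation is consistent).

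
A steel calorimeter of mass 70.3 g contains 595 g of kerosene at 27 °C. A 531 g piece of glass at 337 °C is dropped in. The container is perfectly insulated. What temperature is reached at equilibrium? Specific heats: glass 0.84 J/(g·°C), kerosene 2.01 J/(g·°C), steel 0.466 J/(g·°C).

T_f ≈ 109.6 °C

T_f is the heat-capacity-weighted average of the initial temperatures:
T_f = (446.04×337 + 1195.9×27 + 32.76×27) / (446.04 + 1195.9 + 32.76)
    = 183491 / 1674.7 ≈ 109.56 °C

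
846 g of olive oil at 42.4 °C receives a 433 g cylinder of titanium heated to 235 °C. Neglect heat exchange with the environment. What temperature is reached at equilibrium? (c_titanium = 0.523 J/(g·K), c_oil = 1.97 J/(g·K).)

T_f ≈ 65.4 °C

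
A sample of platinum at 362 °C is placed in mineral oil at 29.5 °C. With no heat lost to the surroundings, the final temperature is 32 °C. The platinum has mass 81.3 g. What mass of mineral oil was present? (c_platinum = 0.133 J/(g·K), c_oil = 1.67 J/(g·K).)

m ≈ 855 g

|Q_platinum| = |Q_oil|:
81.3·0.133·(362 − 32) = m·1.67·(32 − 29.5)
4.175 m = 3568.3  ⇒  m ≈ 854.7 g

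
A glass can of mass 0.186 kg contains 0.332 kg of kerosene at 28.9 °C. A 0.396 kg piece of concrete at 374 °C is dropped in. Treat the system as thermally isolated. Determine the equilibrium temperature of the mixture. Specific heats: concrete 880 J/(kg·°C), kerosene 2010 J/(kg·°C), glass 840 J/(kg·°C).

With ΣQ=0 the equilibrium temperature is the m·c-weighted mean:
T_f = (348.48*374 + 667.32*28.9 + 156.24*28.9) / (348.48 + 667.32 + 156.24)
    = 154132 / 1172 ≈ 131.51 °C

T_f ≈ 131.5 °C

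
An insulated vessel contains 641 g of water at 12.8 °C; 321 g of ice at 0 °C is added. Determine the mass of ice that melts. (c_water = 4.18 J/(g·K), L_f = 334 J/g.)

m_melted ≈ 103 g

Heat available from the water dropping to 0 °C: 641·4.18·12.8 = 34296 J.
Melting all 321 g of ice would need 321·334 = 107214 J.
34296 J < 107214 J, so only part of the ice melts and the system sits at 0 °C.
Mass melted = 34296/334 ≈ 102.7 g.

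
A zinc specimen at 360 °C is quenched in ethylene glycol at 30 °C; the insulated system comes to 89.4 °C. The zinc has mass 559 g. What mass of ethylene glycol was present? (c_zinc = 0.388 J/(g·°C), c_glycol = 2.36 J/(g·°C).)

|Q_zinc| = |Q_glycol|:
559×0.388×(360 − 89.4) = m×2.36×(89.4 − 30)
140.18 m = 58691  ⇒  m ≈ 418.7 g

m ≈ 419 g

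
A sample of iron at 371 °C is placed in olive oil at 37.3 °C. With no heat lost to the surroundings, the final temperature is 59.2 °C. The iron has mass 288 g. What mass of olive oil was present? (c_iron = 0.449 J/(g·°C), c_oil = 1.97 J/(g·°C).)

m ≈ 935 g

Heat gained plus heat lost sum to zero:
288·0.449·(59.2 − 371) + m·1.97·(59.2 − 37.3) = 0
43.14 m = 40319
m = 40319/43.14 ≈ 934.6 g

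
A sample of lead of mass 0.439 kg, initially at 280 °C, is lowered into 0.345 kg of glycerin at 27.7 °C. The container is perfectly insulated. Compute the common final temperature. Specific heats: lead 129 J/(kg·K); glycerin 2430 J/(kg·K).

T_f ≈ 43.7 °C

Setting the total heat transfer to zero:
0.439·129·(T − 280) + 0.345·2430·(T − 27.7) = 0
894.98 T = 39079
T = 39079 / 894.98 = 43.7 °C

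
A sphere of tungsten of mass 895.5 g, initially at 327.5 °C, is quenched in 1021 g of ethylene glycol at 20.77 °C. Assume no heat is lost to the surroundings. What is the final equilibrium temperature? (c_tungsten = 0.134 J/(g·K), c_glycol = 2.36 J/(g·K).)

T_f ≈ 35.3 °C

Set heat shed by the hot body equal to heat absorbed by the cold body:
895.5×0.134×(327.5 − T) = 1021×2.36×(T − 20.77)
120(327.5 − T) = 2409.6(T − 20.77)
2529.6 T = 89346  ⇒  T ≈ 35.32 °C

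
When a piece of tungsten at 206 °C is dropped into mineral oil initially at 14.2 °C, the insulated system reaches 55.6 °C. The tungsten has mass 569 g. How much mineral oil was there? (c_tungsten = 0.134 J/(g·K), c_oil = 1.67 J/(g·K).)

Let T be the final temperature. ΣQ_i = 0:
569×0.134×(55.6 − 206) + m×1.67×(55.6 − 14.2) = 0
69.14 m = 11467
m = 11467/69.14 ≈ 165.9 g

m ≈ 166 g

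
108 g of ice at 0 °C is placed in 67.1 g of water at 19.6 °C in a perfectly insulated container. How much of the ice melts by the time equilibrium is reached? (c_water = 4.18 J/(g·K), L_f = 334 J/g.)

m_melted ≈ 16.5 g

Cooling the water to 0 °C releases 67.1·4.18·19.6 = 5497.4 J.
Melting all 108 g of ice would need 108·334 = 36072 J.
5497.4 J < 36072 J, so only part of the ice melts and the system sits at 0 °C.
m_melted·334 = 5497.4  ⇒  m_melted ≈ 16.46 g.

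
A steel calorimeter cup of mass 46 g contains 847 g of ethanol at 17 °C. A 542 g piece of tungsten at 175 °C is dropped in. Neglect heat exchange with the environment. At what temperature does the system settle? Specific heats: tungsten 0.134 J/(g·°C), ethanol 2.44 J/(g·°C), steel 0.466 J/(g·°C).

T_f ≈ 22.3 °C

Conservation of energy gives ΣQ = 0:
542·0.134·(T − 175) + 847·2.44·(T − 17) + 46·0.466·(T − 17) = 0
72.63(T − 175) + 2066.7(T − 17) + 21.44(T − 17) = 0
2160.7 T = 48208
T = 48208 / 2160.7 = 22.3 °C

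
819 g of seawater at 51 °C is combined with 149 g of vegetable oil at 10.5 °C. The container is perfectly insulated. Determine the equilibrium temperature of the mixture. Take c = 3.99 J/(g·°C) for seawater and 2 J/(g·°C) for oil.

T_f is the heat-capacity-weighted average of the initial temperatures:
T_f = (3267.8·51 + 298·10.5) / (3267.8 + 298)
    = 169787 / 3565.8 ≈ 47.62 °C

T_f ≈ 47.6 °C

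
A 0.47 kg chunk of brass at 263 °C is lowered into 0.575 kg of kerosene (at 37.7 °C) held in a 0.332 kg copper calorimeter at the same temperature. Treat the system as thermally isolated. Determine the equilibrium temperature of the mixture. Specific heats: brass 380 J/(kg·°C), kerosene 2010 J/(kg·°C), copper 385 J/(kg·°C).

Taking heat into each body as positive, Σ m c ΔT = 0:
0.47*380*(T − 263) + 0.575*2010*(T − 37.7) + 0.332*385*(T − 37.7) = 0
178.6(T − 263) + 1155.8(T − 37.7) + 127.82(T − 37.7) = 0
(178.6 + 1155.8 + 127.82) T = 178.6*263 + 1155.8*37.7 + 127.82*37.7
T = 95362 / 1462.2 = 65.2 °C

T_f ≈ 65.2 °C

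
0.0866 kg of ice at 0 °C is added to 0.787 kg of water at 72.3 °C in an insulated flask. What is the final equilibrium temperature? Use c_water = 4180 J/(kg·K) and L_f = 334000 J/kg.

Heat gained plus heat lost sum to zero:
fusion: m_ice L_f = 0.0866×334000 = 28924
  meltwater 0→T: 0.0866×4180×T = 361.99 T
  water: 3289.7(T − 72.3)
3651.6 T = 237842 − 28924 = 208918
T ≈ 57.21 °C (positive, so assuming full melt was valid).

T_f ≈ 57.2 °C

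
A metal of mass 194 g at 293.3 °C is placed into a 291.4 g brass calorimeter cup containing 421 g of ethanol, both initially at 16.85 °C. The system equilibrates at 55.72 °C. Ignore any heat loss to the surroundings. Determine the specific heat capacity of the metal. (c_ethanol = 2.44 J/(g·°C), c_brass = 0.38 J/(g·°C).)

Setting the total heat transfer to zero:
194×c×(55.72 − 293.3) + 421×2.44×(55.72 − 16.85) + 291.4×0.38×(55.72 − 16.85) = 0
-46091 c = -44233
c = -44233/-46091 ≈ 0.9597 J/(g·°C)

c ≈ 0.96 J/(g·°C)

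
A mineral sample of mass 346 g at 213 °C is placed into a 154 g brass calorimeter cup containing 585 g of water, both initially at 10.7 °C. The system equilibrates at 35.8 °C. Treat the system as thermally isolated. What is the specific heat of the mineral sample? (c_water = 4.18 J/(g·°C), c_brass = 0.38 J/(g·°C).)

c ≈ 1.03 J/(g·°C)

Net heat exchanged in the isolated system is zero:
346·c·(35.8 − 213) + 585·4.18·(35.8 − 10.7) + 154·0.38·(35.8 − 10.7) = 0
-61311 c = -62846
c = -62846/-61311 ≈ 1.025 J/(g·°C)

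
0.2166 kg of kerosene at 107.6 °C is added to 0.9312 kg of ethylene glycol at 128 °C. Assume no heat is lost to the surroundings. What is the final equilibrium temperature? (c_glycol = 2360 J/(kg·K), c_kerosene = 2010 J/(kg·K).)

T_f ≈ 124.6 °C

Let T be the final temperature. ΣQ_i = 0:
0.9312*2360*(T − 128) + 0.2166*2010*(T − 107.6) = 0
2197.6(T − 128) + 435.37(T − 107.6) = 0
2633 T = 328142
T = 328142 / 2633 = 125 °C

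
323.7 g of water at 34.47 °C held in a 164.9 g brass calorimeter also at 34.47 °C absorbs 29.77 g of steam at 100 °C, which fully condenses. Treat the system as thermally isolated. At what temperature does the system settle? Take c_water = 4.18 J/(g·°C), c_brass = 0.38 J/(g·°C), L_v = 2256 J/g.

Energy balance with sensible and latent terms:
latent heat released on condensation: 29.77×2256 = 67161; condensate cools 100→T: 29.77×4.18×(T − 100) = 124.44(T − 100); water warms: 323.7×4.18×(T − 34.47) = 1353.1(T − 34.47); brass cup: 164.9×0.38×(T − 34.47) = 62.66(T − 34.47)
1540.2 T = 67161 + 12444 + 48800 = 128405
T ≈ 83.37 °C (< 100 °C, so full condensation is consistent).

T_f ≈ 83.4 °C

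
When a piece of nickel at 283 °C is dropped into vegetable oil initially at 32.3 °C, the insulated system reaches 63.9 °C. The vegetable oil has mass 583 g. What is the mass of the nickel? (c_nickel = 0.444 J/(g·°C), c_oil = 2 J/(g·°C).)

Setting the total heat transfer to zero:
m×0.444×(63.9 − 283) + 583×2×(63.9 − 32.3) = 0
-97.28 m = -36846
m = -36846/-97.28 ≈ 378.8 g

m ≈ 379 g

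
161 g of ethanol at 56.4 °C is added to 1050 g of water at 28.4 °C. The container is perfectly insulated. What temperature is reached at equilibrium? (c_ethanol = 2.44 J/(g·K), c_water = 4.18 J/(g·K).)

|Q_ethanol| = |Q_water|:
161·2.44·(56.4 − T) = 1050·4.18·(T − 28.4)
392.84(56.4 − T) = 4389(T − 28.4)
4781.8 T = 146804  ⇒  T ≈ 30.70 °C

T_f ≈ 30.7 °C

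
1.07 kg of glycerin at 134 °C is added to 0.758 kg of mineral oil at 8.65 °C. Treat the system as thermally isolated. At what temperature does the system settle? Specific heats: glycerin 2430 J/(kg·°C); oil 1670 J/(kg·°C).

Let T be the final temperature. ΣQ_i = 0:
1.07·2430·(T − 134) + 0.758·1670·(T − 8.65) = 0
2600.1(T − 134) + 1265.9(T − 8.65) = 0
(2600.1 + 1265.9) T = 2600.1·134 + 1265.9·8.65
T = 359363 / 3866 = 93 °C

T_f ≈ 93.0 °C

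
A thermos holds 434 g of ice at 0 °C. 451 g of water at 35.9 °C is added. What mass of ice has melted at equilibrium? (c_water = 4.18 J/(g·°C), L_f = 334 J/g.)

Water can give up m c ΔT = 451×4.18×35.9 = 67678 J before reaching 0 °C.
To melt every bit of ice: 434×334 = 144956 J.
Since 67678 < 144956 J, not all the ice melts; equilibrium is at 0 °C.
m_melted×334 = 67678  ⇒  m_melted ≈ 202.6 g.

m_melted ≈ 203 g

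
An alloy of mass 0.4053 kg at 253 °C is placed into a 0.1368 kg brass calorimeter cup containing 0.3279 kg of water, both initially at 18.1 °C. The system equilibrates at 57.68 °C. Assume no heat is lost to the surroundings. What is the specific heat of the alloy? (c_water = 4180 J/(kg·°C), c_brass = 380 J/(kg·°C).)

c ≈ 711 J/(kg·°C)

Conservation of energy gives ΣQ = 0:
0.4053×c×(57.68 − 253) + 0.3279×4180×(57.68 − 18.1) + 0.1368×380×(57.68 − 18.1) = 0
-79.16 c = -56307
c = -56307/-79.16 ≈ 711.3 J/(kg·°C)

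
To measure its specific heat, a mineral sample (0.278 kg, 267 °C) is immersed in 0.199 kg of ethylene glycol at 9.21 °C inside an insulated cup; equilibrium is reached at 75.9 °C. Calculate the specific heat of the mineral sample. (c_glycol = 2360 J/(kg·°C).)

m_s c (T_s − T_f) = m_glycol c_glycol (T_f − T_0):
0.278×c×(267 − 75.9) = 0.199×2360×(75.9 − 9.21)
53.13 c = 31320  ⇒  c ≈ 589.5 J/(kg·°C)

c ≈ 590 J/(kg·°C)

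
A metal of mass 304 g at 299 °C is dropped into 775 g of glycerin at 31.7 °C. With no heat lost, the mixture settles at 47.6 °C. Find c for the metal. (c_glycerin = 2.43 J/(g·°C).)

c ≈ 0.392 J/(g·°C)

Let T be the final temperature. ΣQ_i = 0:
304×c×(47.6 − 299) + 775×2.43×(47.6 − 31.7) = 0
-76426 c = -29944
c = -29944/-76426 ≈ 0.3918 J/(g·°C)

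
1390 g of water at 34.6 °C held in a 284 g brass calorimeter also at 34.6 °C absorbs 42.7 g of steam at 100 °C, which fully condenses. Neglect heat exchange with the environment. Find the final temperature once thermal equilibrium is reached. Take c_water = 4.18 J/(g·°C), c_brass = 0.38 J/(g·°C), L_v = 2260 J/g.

T_f ≈ 52.3 °C

Setting the total heat transfer to zero:
condense steam: −42.7·2260 = −96502; condensed water 100 °C→T: 178.49(T − 100); original water: 5810.2(T − 34.6); brass cup: 284·0.38·(T − 34.6) = 107.92(T − 34.6)
6096.6 T = 96502 + 17849 + 204767 = 319118
T ≈ 52.34 °C (< 100 °C, so full condensation is consistent).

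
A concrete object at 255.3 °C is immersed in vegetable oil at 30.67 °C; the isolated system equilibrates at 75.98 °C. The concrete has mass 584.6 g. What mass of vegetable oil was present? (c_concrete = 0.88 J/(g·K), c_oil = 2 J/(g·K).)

m ≈ 1020 g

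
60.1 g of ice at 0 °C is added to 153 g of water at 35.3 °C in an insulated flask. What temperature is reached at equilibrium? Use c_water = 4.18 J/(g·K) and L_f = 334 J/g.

Heat gained plus heat lost sum to zero:
latent heat to melt: 60.1×334 = 20073; warm the meltwater: 251.22 T; water: 639.54(T − 35.3)
890.76 T = 22576 − 20073 = 2502.4
T ≈ 2.81 °C (positive, so assuming full melt was valid).

T_f ≈ 2.8 °C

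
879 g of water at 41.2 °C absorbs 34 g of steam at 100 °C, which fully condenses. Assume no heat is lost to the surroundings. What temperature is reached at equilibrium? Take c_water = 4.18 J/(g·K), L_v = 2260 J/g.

Net heat exchanged in the isolated system is zero:
latent heat released on condensation: 34×2260 = 76840; condensate cools 100→T: 34×4.18×(T − 100) = 142.12(T − 100); original water: 3674.2(T − 41.2)
3816.3 T = 76840 + 14212 + 151378 = 242430
T ≈ 63.52 °C — below 100 °C, confirming all the steam condensed.

T_f ≈ 63.5 °C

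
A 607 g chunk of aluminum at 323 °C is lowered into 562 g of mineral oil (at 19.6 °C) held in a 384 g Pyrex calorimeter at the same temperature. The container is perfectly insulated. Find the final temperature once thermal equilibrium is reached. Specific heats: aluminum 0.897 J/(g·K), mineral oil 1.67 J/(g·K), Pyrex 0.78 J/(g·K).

T_f ≈ 112.3 °C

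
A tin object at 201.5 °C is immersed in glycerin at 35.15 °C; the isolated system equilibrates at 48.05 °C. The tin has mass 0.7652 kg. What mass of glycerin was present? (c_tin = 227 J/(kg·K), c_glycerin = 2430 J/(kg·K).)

Heat lost by the tin = heat gained by the glycerin:
0.7652×227×(201.5 − 48.05) = m×2430×(48.05 − 35.15)
31347 m = 26654  ⇒  m ≈ 0.8503 kg

m ≈ 0.85 kg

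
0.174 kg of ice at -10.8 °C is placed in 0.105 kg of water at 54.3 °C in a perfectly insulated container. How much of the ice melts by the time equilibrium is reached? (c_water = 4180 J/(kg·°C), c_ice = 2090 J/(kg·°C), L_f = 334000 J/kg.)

m_melted ≈ 0.0596 kg

Water can give up m c ΔT = 0.105×4180×54.3 = 23832 J before reaching 0 °C.
Warming the ice to 0 °C takes 0.174×2090×10.8 = 3927.5 J, leaving 19905 J for melting.
Fully melting the ice requires m_ice L_f = 0.174×334000 = 58116 J.
19905 J < 58116 J, so only part of the ice melts and the system sits at 0 °C.
m_melted×334000 = 19905  ⇒  m_melted ≈ 0.0596 kg.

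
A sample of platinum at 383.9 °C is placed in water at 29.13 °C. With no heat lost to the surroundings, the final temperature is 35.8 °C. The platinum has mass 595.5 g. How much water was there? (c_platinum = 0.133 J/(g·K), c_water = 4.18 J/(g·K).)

m ≈ 989 g

Heat lost by the platinum = heat gained by the water:
595.5×0.133×(383.9 − 35.8) = m×4.18×(35.8 − 29.13)
27.88 m = 27570  ⇒  m ≈ 988.9 g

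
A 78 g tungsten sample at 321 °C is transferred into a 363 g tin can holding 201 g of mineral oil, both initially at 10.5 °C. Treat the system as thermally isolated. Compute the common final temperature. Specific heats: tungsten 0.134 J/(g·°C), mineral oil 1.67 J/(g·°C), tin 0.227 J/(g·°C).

Net heat exchanged in the isolated system is zero:
78*0.134*(T − 321) + 201*1.67*(T − 10.5) + 363*0.227*(T − 10.5) = 0
(10.45 + 335.67 + 82.4) T = 10.45*321 + 335.67*10.5 + 82.4*10.5
T = 7744.8 / 428.52 = 18.1 °C

T_f ≈ 18.1 °C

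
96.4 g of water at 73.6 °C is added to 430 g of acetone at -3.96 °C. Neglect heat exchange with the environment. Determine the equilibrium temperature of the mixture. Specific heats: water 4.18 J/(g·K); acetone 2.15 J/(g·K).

T_f is the heat-capacity-weighted average of the initial temperatures:
T_f = (402.95×73.6 + 924.5×(-3.96)) / (402.95 + 924.5)
    = 25996 / 1327.5 ≈ 19.58 °C

T_f ≈ 19.6 °C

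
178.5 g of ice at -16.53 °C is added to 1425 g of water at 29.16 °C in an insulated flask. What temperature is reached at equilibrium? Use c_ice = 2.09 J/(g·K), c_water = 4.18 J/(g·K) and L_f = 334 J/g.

T_f ≈ 16.1 °C

Net heat exchanged in the isolated system is zero:
warm ice to 0 °C: 178.5·2.09·(0 − (-16.53)) = 6166.8
  fusion: m_ice L_f = 178.5·334 = 59619
  meltwater 0→T: 178.5·4.18·T = 746.13 T
  water cools: 1425·4.18·(T − 29.16) = 5956.5(T − 29.16)
6702.6 T = 173692 − 65786 = 107906
T ≈ 16.10 °C (positive, so assuming full melt was valid).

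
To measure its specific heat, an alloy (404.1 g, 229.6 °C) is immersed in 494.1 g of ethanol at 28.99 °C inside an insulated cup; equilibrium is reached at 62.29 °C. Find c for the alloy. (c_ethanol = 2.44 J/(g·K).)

Setting the total heat transfer to zero:
404.1·c·(62.29 − 229.6) + 494.1·2.44·(62.29 − 28.99) = 0
-67610 c = -40147
c = -40147/-67610 ≈ 0.5938 J/(g·K)

c ≈ 0.594 J/(g·K)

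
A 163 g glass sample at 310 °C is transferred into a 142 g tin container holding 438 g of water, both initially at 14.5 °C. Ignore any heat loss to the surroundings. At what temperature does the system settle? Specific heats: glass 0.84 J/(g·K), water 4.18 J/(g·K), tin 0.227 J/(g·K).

T_f ≈ 34.7 °C

Heat gained plus heat lost sum to zero:
163*0.84*(T − 310) + 438*4.18*(T − 14.5) + 142*0.227*(T − 14.5) = 0
(136.92 + 1830.8 + 32.23) T = 136.92*310 + 1830.8*14.5 + 32.23*14.5
T = 69460/2000 ≈ 34.73 °C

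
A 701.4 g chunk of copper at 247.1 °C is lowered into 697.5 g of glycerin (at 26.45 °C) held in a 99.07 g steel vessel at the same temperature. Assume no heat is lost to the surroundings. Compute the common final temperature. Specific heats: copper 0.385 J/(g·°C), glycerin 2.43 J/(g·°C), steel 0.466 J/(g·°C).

With ΣQ=0 the equilibrium temperature is the m·c-weighted mean:
T_f = (270.04·247.1 + 1694.9·26.45 + 46.17·26.45) / (270.04 + 1694.9 + 46.17)
    = 112779 / 2011.1 ≈ 56.08 °C

T_f ≈ 56.1 °C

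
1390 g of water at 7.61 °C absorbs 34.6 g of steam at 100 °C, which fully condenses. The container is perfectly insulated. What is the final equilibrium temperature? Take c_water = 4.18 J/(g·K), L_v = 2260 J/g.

Energy balance with sensible and latent terms:
steam→water at 100 °C releases m L_v = 34.6×2260 = 78196
  condensate cools 100→T: 34.6×4.18×(T − 100) = 144.63(T − 100)
  water warms: 1390×4.18×(T − 7.61) = 5810.2(T − 7.61)
5954.8 T = 78196 + 14463 + 44216 = 136874
T ≈ 22.99 °C — below 100 °C, confirming all the steam condensed.

T_f ≈ 23.0 °C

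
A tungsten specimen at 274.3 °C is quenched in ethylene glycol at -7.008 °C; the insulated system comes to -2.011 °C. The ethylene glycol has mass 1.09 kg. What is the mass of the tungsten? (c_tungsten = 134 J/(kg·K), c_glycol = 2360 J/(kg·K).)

m ≈ 0.347 kg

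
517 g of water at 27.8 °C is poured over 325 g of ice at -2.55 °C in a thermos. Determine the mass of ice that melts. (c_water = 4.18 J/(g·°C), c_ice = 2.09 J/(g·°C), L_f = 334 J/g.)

m_melted ≈ 175 g

Cooling the water to 0 °C releases 517×4.18×27.8 = 60077 J.
Of that, 325×2.09×2.55 = 1732.1 J goes to bring the ice to 0 °C, leaving 58345 J.
Melting all 325 g of ice would need 325×334 = 108550 J.
That's not enough to melt it all — equilibrium is at 0 °C with ice remaining.
m_melt = 58345 / L_f = 174.7 g.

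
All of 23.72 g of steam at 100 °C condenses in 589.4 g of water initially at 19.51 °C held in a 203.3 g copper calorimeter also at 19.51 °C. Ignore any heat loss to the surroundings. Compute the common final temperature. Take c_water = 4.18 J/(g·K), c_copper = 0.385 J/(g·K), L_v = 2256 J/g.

T_f ≈ 42.8 °C

Let T be the final temperature. ΣQ_i = 0:
steam→water at 100 °C releases m L_v = 23.72·2256 = 53512; condensate cools 100→T: 23.72·4.18·(T − 100) = 99.15(T − 100); original water: 2463.7(T − 19.51); copper cup: 203.3·0.385·(T − 19.51) = 78.27(T − 19.51)
2641.1 T = 53512 + 9915 + 49594 = 113021
T ≈ 42.79 °C (< 100 °C, so full condensation is consistent).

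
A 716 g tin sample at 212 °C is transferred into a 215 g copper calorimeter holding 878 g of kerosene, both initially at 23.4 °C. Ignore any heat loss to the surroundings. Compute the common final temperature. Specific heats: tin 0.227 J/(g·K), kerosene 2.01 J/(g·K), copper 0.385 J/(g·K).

T_f ≈ 38.6 °C

Net heat exchanged in the isolated system is zero:
716·0.227·(T − 212) + 878·2.01·(T − 23.4) + 215·0.385·(T − 23.4) = 0
162.53(T − 212) + 1764.8(T − 23.4) + 82.78(T − 23.4) = 0
2010.1 T = 77690
T = 77690 / 2010.1 = 38.6 °C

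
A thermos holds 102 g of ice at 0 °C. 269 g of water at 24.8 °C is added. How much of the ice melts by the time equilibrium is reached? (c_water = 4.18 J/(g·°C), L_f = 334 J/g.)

Heat available from the water dropping to 0 °C: 269×4.18×24.8 = 27886 J.
Fully melting the ice requires m_ice L_f = 102×334 = 34068 J.
Since 27886 < 34068 J, not all the ice melts; equilibrium is at 0 °C.
m_melted×334 = 27886  ⇒  m_melted ≈ 83.49 g.

m_melted ≈ 83.5 g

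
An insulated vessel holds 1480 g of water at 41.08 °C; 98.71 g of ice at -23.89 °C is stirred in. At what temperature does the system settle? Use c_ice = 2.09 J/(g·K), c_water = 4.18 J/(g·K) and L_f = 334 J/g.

Heat gained plus heat lost sum to zero:
ice -23.89→0 °C: 98.71·2.09·23.89 = 4928.6
  fusion: m_ice L_f = 98.71·334 = 32969
  meltwater 0→T: 98.71·4.18·T = 412.61 T
  water cools: 1480·4.18·(T − 41.08) = 6186.4(T − 41.08)
6599 T = 254137 − 37898 = 216240
T ≈ 32.77 °C — above 0 °C, consistent with complete melting.

T_f ≈ 32.8 °C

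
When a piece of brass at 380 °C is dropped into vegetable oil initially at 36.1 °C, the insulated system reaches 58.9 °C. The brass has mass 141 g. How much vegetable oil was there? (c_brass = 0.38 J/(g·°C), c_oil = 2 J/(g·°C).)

m ≈ 377 g

Conservation of energy gives ΣQ = 0:
141×0.38×(58.9 − 380) + m×2×(58.9 − 36.1) = 0
45.6 m = 17205
m = 17205/45.6 ≈ 377.3 g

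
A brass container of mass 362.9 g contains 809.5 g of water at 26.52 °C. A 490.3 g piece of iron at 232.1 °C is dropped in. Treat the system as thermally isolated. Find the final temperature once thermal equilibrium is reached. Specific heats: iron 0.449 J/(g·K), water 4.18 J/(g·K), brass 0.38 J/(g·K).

T_f ≈ 38.6 °C

Setting the total heat transfer to zero:
490.3·0.449·(T − 232.1) + 809.5·4.18·(T − 26.52) + 362.9·0.38·(T − 26.52) = 0
220.14(T − 232.1) + 3383.7(T − 26.52) + 137.9(T − 26.52) = 0
(220.14 + 3383.7 + 137.9) T = 220.14·232.1 + 3383.7·26.52 + 137.9·26.52
T = 144489 / 3741.8 = 38.6 °C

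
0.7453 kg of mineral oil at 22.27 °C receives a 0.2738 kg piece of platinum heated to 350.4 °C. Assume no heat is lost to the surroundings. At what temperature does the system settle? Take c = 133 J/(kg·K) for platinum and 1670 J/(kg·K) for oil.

T_f ≈ 31.6 °C

Let T be the final temperature. ΣQ_i = 0:
0.2738×133×(T − 350.4) + 0.7453×1670×(T − 22.27) = 0
36.42(T − 350.4) + 1244.7(T − 22.27) = 0
(36.42 + 1244.7) T = 36.42×350.4 + 1244.7×22.27
T ≈ 31.60 °C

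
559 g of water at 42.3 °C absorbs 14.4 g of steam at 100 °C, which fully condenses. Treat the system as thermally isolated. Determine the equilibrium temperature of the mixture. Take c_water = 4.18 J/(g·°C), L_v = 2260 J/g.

Taking heat into each body as positive, Σ m c ΔT = 0:
latent heat released on condensation: 14.4×2260 = 32544
  condensate cools 100→T: 14.4×4.18×(T − 100) = 60.19(T − 100)
  water warms: 559×4.18×(T − 42.3) = 2336.6(T − 42.3)
2396.8 T = 32544 + 6019.2 + 98839 = 137402
T ≈ 57.33 °C — below 100 °C, confirming all the steam condensed.

T_f ≈ 57.3 °C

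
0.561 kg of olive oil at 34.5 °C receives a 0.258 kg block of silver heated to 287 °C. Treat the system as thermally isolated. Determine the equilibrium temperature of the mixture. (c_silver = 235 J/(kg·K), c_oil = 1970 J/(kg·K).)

T_f ≈ 47.6 °C

Energy conservation, ΣQ = 0:
0.258·235·(T − 287) + 0.561·1970·(T − 34.5) = 0
1165.8 T = 55529
T ≈ 47.63 °C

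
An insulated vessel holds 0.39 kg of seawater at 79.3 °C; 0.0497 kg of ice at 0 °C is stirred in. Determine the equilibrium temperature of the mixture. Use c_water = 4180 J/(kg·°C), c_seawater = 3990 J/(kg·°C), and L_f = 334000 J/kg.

T_f ≈ 60.5 °C

Conservation of energy gives ΣQ = 0:
latent heat to melt: 0.0497·334000 = 16600; meltwater 0→T: 0.0497·4180·T = 207.75 T; seawater cools: 0.39·3990·(T − 79.3) = 1556.1(T − 79.3)
1763.8 T = 123399 − 16600 = 106799
T ≈ 60.55 °C (positive, so assuming full melt was valid).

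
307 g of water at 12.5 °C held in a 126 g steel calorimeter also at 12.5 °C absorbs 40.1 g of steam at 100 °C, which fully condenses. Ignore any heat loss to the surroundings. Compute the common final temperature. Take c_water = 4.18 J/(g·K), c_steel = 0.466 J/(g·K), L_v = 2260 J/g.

Sum of m c ΔT and latent-heat terms is zero:
condense steam: −40.1·2260 = −90626; condensed water 100 °C→T: 167.62(T − 100); water warms: 307·4.18·(T − 12.5) = 1283.3(T − 12.5); steel cup: 126·0.466·(T − 12.5) = 58.72(T − 12.5)
1509.6 T = 90626 + 16762 + 16775 = 124162
T ≈ 82.25 °C, under the boiling point, so the assumption holds.

T_f ≈ 82.2 °C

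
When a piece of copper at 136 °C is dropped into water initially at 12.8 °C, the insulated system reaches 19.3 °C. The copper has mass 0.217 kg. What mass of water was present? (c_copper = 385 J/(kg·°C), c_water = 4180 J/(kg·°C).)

m ≈ 0.359 kg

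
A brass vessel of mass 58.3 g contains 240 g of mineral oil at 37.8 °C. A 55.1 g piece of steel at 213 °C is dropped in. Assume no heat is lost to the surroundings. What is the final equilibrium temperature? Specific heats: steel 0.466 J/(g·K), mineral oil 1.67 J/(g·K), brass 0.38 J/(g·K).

Net heat exchanged in the isolated system is zero:
55.1*0.466*(T − 213) + 240*1.67*(T − 37.8) + 58.3*0.38*(T − 37.8) = 0
25.68(T − 213) + 400.8(T − 37.8) + 22.15(T − 37.8) = 0
(25.68 + 400.8 + 22.15) T = 25.68*213 + 400.8*37.8 + 22.15*37.8
T = 21457/448.63 ≈ 47.83 °C

T_f ≈ 47.8 °C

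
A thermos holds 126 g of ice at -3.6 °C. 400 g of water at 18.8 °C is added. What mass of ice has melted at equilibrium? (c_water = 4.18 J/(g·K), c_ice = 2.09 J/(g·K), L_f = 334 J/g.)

m_melted ≈ 91.3 g

Heat available from the water dropping to 0 °C: 400·4.18·18.8 = 31434 J.
Of that, 126·2.09·3.6 = 948.02 J goes to bring the ice to 0 °C, leaving 30486 J.
To melt every bit of ice: 126·334 = 42084 J.
Since 30486 < 42084 J, not all the ice melts; equilibrium is at 0 °C.
Mass melted = 30486/334 ≈ 91.27 g.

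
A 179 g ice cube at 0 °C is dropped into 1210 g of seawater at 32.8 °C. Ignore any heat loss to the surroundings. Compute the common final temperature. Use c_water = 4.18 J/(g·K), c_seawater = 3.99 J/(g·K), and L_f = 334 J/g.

Let T be the final temperature. ΣQ_i = 0:
melt ice: 179·334 = 59786
  warm the meltwater: 748.22 T
  seawater cools: 1210·3.99·(T − 32.8) = 4827.9(T − 32.8)
5576.1 T = 158355 − 59786 = 98569
T ≈ 17.68 °C — above 0 °C, consistent with complete melting.

T_f ≈ 17.7 °C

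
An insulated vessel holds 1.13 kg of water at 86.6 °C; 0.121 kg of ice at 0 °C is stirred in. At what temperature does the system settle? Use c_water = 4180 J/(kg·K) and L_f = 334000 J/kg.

T_f ≈ 70.5 °C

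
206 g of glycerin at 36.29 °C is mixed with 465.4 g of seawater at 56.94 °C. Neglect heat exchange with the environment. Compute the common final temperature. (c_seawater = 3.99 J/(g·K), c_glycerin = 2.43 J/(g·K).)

T_f ≈ 52.6 °C

Heat lost by the seawater equals heat gained by the glycerin:
465.4×3.99×(56.94 − T) = 206×2.43×(T − 36.29)
1856.9(56.94 − T) = 500.58(T − 36.29)
2357.5 T = 123901  ⇒  T ≈ 52.56 °C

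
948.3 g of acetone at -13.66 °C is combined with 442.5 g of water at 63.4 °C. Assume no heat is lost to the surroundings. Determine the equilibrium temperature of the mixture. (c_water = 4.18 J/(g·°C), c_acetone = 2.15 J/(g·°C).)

T_f ≈ 23.0 °C

Energy conservation, ΣQ = 0:
442.5*4.18*(T − 63.4) + 948.3*2.15*(T − (-13.66)) = 0
1849.6(T − 63.4) + 2038.8(T − (-13.66)) = 0
(1849.6 + 2038.8) T = 1849.6*63.4 + 2038.8*(-13.66)
T = 89417/3888.5 ≈ 23.00 °C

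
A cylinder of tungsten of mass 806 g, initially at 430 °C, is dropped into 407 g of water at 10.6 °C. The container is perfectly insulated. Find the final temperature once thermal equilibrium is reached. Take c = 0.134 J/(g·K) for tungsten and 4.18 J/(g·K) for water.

T_f ≈ 35.6 °C

Energy conservation, ΣQ = 0:
806·0.134·(T − 430) + 407·4.18·(T − 10.6) = 0
108(T − 430) + 1701.3(T − 10.6) = 0
1809.3 T = 64475
T ≈ 35.64 °C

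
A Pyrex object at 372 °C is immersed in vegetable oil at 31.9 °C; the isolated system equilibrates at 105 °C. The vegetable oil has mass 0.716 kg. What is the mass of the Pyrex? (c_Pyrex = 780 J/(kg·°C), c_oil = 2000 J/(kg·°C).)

m ≈ 0.503 kg

Setting the total heat transfer to zero:
m·780·(105 − 372) + 0.716·2000·(105 − 31.9) = 0
-208260 m = -104679
m = -104679/-208260 ≈ 0.5026 kg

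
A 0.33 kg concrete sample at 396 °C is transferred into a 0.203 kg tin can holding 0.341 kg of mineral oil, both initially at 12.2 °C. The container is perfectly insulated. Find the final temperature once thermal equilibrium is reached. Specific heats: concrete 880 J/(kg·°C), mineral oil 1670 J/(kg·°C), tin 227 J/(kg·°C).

Setting the total heat transfer to zero:
0.33·880·(T − 396) + 0.341·1670·(T − 12.2) + 0.203·227·(T − 12.2) = 0
290.4(T − 396) + 569.47(T − 12.2) + 46.08(T − 12.2) = 0
(290.4 + 569.47 + 46.08) T = 290.4·396 + 569.47·12.2 + 46.08·12.2
T = 122508/905.95 ≈ 135.23 °C

T_f ≈ 135.2 °C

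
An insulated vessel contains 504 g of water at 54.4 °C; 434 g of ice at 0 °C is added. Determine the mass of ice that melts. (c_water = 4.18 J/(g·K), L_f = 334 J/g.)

m_melted ≈ 343 g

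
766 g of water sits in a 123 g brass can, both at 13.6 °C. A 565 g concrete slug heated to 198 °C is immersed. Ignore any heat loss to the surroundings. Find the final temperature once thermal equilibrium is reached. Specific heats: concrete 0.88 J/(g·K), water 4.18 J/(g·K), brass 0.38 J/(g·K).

Heat gained plus heat lost sum to zero:
565×0.88×(T − 198) + 766×4.18×(T − 13.6) + 123×0.38×(T − 13.6) = 0
(497.2 + 3201.9 + 46.74) T = 497.2×198 + 3201.9×13.6 + 46.74×13.6
T = 142627/3745.8 ≈ 38.08 °C

T_f ≈ 38.1 °C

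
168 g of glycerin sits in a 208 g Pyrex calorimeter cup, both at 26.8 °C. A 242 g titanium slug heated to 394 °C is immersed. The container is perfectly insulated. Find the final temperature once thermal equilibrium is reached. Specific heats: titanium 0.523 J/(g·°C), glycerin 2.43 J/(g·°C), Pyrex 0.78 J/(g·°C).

T_f ≈ 93.5 °C

Heat gained plus heat lost sum to zero:
242*0.523*(T − 394) + 168*2.43*(T − 26.8) + 208*0.78*(T − 26.8) = 0
(126.57 + 408.24 + 162.24) T = 126.57*394 + 408.24*26.8 + 162.24*26.8
T = 65156 / 697.05 = 93.5 °C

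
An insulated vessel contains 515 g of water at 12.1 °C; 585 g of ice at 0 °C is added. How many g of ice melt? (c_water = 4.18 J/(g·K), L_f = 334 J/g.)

m_melted ≈ 78 g

Cooling the water to 0 °C releases 515×4.18×12.1 = 26048 J.
To melt every bit of ice: 585×334 = 195390 J.
That's not enough to melt it all — equilibrium is at 0 °C with ice remaining.
m_melt = 26048 / L_f = 77.99 g.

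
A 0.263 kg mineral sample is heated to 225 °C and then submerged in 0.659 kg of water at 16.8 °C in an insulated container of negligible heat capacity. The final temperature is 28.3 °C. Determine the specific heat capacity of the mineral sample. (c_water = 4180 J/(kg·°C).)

Heat lost by the mineral sample = heat gained by the water:
0.263·c·(225 − 28.3) = 0.659·4180·(28.3 − 16.8)
51.73 c = 31678  ⇒  c ≈ 612.3 J/(kg·°C)

c ≈ 612 J/(kg·°C)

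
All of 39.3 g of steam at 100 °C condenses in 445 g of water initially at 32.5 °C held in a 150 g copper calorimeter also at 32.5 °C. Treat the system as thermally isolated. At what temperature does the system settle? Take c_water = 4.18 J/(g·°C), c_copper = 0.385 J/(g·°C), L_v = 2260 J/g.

Conservation of energy gives ΣQ = 0:
steam→water at 100 °C releases m L_v = 39.3×2260 = 88818
  condensate cools 100→T: 39.3×4.18×(T − 100) = 164.27(T − 100)
  water warms: 445×4.18×(T − 32.5) = 1860.1(T − 32.5)
  cup: 57.75(T − 32.5)
2082.1 T = 88818 + 16427 + 62330 = 167576
T ≈ 80.48 °C, under the boiling point, so the assumption holds.

T_f ≈ 80.5 °C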